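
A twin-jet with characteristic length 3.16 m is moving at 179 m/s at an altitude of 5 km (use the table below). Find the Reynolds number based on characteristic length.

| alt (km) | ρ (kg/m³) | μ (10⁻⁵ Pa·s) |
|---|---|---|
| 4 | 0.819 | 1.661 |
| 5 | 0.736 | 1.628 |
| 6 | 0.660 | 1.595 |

At 5 km, from the table: ρ = 0.736 kg/m³, μ = 1.628×10⁻⁵ Pa·s.
Re = ρ·v·c/μ = 0.736 × 179 × 3.16 / (1.628×10⁻⁵) = 2.56×10^7

Re = 2.56×10^7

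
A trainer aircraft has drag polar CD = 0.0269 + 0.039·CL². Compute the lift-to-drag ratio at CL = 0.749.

CD = 0.0269 + 0.039 × 0.749² = 0.04878
L/D = CL/CD = 0.749 / 0.04878 = 15.4

L/D = 15.4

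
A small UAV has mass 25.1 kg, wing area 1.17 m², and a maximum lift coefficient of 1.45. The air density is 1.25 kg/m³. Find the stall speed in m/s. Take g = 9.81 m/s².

Weight W = mg = 25.1 × 9.81 = 246.2 N.
V_stall = √(2W/(ρ·S·CL,max)) = √(2 × 246.2 / (1.25 × 1.17 × 1.45))
V_stall = √232.2 = 15.2 m/s

V_stall = 15.2 m/s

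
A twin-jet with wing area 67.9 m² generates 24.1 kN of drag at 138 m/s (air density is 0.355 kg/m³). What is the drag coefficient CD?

CD = 0.105

From D = ½ρv²S·CD, rearranging gives CD = 2D/(ρv²S).
CD = 2 × 24100 / (0.355 × 138² × 67.9) = 0.105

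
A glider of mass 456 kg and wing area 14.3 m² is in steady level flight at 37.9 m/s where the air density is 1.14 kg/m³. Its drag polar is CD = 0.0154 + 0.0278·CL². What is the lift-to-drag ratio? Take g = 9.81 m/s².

L/D = 19.6

In steady level flight, lift balances weight: W = mg = 456 × 9.81 = 4473.4 N.
q = ½ρv² = ½ × 1.14 × 37.9² = 818.8 Pa.
Required CL = L/(qS) = 4473.4/(818.8·14.3) = 0.3821.
CD = 0.0154 + 0.0278 × 0.3821² = 0.01946.
L/D = CL/CD = 0.3821 / 0.01946 = 19.6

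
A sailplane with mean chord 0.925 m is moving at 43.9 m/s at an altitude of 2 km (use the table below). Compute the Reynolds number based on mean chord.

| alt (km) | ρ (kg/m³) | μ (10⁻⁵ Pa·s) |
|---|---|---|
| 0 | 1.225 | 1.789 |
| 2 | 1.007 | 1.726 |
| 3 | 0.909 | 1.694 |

At 2 km, from the table: ρ = 1.007 kg/m³, μ = 1.726×10⁻⁵ Pa·s.
Re = ρ·v·c/μ = 1.007 × 43.9 × 0.925 / (1.726×10⁻⁵) = 2.37×10^6

Re = 2.37×10^6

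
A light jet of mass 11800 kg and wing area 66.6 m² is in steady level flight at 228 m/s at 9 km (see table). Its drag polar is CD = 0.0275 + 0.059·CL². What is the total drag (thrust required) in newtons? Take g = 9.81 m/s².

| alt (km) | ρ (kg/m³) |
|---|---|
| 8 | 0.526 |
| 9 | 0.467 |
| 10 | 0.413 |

At 9 km, from the table: ρ = 0.467 kg/m³.
Weight W = mg = 11800 × 9.81 = 1.1576×10^5 N; in level flight L = W.
Dynamic pressure q = 0.5 × 0.467 × 228² = 12140 Pa.
CL = 2W/(ρv²S) = 2×1.1576×10^5/(0.467×228²×66.6) = 0.1432.
CD = 0.0275 + 0.059 × 0.1432² = 0.02871.
D = q·S·CD = 12140 × 66.6 × 0.02871 = 23210 N

D = 23200 N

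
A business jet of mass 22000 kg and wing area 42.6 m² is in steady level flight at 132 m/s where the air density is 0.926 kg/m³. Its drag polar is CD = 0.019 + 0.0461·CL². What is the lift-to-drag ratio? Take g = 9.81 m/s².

In steady level flight, lift balances weight: W = mg = 22000 × 9.81 = 2.1582×10^5 N.
Dynamic pressure q = 0.5 × 0.926 × 132² = 8067 Pa.
Required CL = L/(qS) = 2.1582×10^5/(8067·42.6) = 0.628.
CD = 0.019 + 0.0461 × 0.628² = 0.03718.
L/D = CL/CD = 0.628 / 0.03718 = 16.9

L/D = 16.9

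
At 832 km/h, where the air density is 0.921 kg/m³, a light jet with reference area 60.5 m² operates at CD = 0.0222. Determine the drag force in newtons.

Convert speed: v = 832 km/h ÷ 3.6 = 231.1 m/s.
D = ½ρv²S·CD = ½ × 0.921 × 231.1² × 60.5 × 0.0222 = 33000 N ≈ 33 kN

D = 33000 N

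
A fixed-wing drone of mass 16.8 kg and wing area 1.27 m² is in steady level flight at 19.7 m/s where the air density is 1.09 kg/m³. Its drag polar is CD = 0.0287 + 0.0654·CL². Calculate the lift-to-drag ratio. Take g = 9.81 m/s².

Level flight ⇒ L = W = m·g = 16.8 × 9.81 = 164.81 N.
q = ½ρv² = ½ × 1.09 × 19.7² = 211.5 Pa.
CL = W/(q·S) = 164.81 / (211.5 × 1.27) = 0.6135.
CD = 0.0287 + 0.0654 × 0.6135² = 0.05332.
L/D = CL/CD = 0.6135 / 0.05332 = 11.5

L/D = 11.5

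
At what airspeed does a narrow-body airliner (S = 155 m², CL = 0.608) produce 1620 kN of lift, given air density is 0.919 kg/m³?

v = 193 m/s

L = ½ρv²S·CL ⇒ v = √(2L/(ρ·S·CL))
v = √(2 × 1.62×10^6 / (0.919 × 155 × 0.608)) = √37410 = 193 m/s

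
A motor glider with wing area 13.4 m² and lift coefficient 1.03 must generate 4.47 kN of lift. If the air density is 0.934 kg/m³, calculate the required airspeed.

L = ½ρv²S·CL ⇒ v = √(2L/(ρ·S·CL))
v = √(2 × 4470 / (0.934 × 13.4 × 1.03)) = √693.5 = 26.3 m/s

v = 26.3 m/s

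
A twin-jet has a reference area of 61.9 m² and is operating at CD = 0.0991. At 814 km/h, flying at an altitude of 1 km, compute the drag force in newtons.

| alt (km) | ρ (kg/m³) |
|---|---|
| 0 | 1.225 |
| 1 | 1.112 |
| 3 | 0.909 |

At 1 km, from the table: ρ = 1.112 kg/m³.
Convert speed: v = 814 km/h ÷ 3.6 = 226.1 m/s.
D = ½ρv²S·CD = ½ × 1.112 × 226.1² × 61.9 × 0.0991 = 1.74×10^5 N ≈ 174 kN

D = 1.74×10^5 N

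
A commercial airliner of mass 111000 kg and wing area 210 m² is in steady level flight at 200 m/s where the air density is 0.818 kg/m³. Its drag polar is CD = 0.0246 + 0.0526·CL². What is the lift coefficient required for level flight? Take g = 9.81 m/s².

In steady level flight, lift balances weight: W = mg = 111000 × 9.81 = 1.0889×10^6 N.
q = ½ρv² = ½ × 0.818 × 200² = 16360 Pa.
CL = W/(q·S) = 1.0889×10^6 / (16360 × 210) = 0.3169.

CL = 0.317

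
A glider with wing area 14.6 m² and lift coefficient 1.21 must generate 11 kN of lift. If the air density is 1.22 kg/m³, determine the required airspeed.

L = ½ρv²S·CL ⇒ v = √(2L/(ρ·S·CL))
v = √(2 × 11000 / (1.22 × 14.6 × 1.21)) = √1021 = 31.9 m/s

v = 31.9 m/s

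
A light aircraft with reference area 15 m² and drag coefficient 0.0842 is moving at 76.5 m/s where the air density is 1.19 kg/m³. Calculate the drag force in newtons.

Dynamic pressure q = ½ρv² = ½ × 1.19 × 76.5² = 3482 Pa.
D = q·S·CD = 3482 × 15 × 0.0842 = 4400 N

D = 4400 N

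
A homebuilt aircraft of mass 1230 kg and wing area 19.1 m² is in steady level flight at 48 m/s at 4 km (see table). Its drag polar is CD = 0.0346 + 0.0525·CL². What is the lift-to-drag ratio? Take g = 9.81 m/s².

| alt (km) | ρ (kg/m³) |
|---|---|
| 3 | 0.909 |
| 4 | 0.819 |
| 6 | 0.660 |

At 4 km, from the table: ρ = 0.819 kg/m³.
In steady level flight, lift balances weight: W = mg = 1230 × 9.81 = 12066 N.
Dynamic pressure q = 0.5 × 0.819 × 48² = 943.5 Pa.
CL = 2W/(ρv²S) = 2×12066/(0.819×48²×19.1) = 0.6696.
CD = 0.0346 + 0.0525 × 0.6696² = 0.05814.
L/D = CL/CD = 0.6696 / 0.05814 = 11.5

L/D = 11.5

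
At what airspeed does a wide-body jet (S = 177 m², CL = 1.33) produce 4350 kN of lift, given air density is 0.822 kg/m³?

v = 212 m/s

L = ½ρv²S·CL ⇒ v = √(2L/(ρ·S·CL))
v = √(2 × 4.35×10^6 / (0.822 × 177 × 1.33)) = √44960 = 212 m/s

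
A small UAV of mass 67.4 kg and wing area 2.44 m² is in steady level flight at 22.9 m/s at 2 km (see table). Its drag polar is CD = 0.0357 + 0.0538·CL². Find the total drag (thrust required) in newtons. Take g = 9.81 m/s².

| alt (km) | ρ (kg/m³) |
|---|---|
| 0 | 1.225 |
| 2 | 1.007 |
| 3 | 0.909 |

D = 59.5 N

At 2 km, from the table: ρ = 1.007 kg/m³.
Level flight ⇒ L = W = m·g = 67.4 × 9.81 = 661.19 N.
q = ½ρv² = ½ × 1.007 × 22.9² = 264 Pa.
CL = 2W/(ρv²S) = 2×661.19/(1.007×22.9²×2.44) = 1.026.
CD = 0.0357 + 0.0538 × 1.026² = 0.09237.
D = q·S·CD = 264 × 2.44 × 0.09237 = 59.51 N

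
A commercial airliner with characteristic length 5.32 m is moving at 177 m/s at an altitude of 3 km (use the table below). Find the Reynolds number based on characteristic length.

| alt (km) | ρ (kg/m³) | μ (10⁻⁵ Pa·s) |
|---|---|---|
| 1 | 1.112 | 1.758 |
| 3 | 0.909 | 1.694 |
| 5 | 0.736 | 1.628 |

Re = 5.05×10^7

At 3 km, from the table: ρ = 0.909 kg/m³, μ = 1.694×10⁻⁵ Pa·s.
Re = ρ·v·c/μ = 0.909 × 177 × 5.32 / (1.694×10⁻⁵) = 5.05×10^7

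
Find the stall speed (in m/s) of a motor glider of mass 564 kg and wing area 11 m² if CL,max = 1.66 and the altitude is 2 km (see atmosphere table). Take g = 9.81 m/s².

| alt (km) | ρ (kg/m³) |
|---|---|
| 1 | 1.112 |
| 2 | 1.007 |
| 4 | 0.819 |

V_stall = 24.5 m/s

At 2 km, from the table: ρ = 1.007 kg/m³.
Stall occurs when L = W at CL,max. W = mg = 564 × 9.81 = 5533 N.
V_stall = √(2W/(ρ·S·CL,max)) = √(2 × 5533 / (1.007 × 11 × 1.66))
V_stall = √601.8 = 24.5 m/s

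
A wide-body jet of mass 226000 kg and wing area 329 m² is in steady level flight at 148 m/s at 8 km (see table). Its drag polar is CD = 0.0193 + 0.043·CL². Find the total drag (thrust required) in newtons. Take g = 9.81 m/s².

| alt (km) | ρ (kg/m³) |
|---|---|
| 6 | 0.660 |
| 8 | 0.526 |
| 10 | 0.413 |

D = 1.48×10^5 N

At 8 km, from the table: ρ = 0.526 kg/m³.
Level flight ⇒ L = W = m·g = 226000 × 9.81 = 2.2171×10^6 N.
Dynamic pressure q = 0.5 × 0.526 × 148² = 5761 Pa.
CL = W/(q·S) = 2.2171×10^6 / (5761 × 329) = 1.17.
CD = 0.0193 + 0.043 × 1.17² = 0.07814.
D = q·S·CD = 5761 × 329 × 0.07814 = 1.481×10^5 N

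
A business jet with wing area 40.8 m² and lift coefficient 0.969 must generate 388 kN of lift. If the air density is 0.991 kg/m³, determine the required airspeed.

L = ½ρv²S·CL ⇒ v = √(2L/(ρ·S·CL))
v = √(2 × 3.88×10^5 / (0.991 × 40.8 × 0.969)) = √19810 = 141 m/s

v = 141 m/s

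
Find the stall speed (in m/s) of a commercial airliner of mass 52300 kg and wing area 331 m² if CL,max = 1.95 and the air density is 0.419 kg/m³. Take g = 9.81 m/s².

V_stall = 61.6 m/s

Weight W = mg = 52300 × 9.81 = 5.131×10^5 N.
From L = ½ρV²S·CL,max = W: V_stall = √(2W/(ρSCL,max)) = √(2·5.131×10^5/(0.419·331·1.95))
V_stall = √3794 = 61.6 m/s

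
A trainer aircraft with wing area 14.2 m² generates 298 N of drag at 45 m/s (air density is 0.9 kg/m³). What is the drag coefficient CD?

From D = ½ρv²S·CD, rearranging gives CD = 2D/(ρv²S).
CD = 2 × 298 / (0.9 × 45² × 14.2) = 0.023

CD = 0.023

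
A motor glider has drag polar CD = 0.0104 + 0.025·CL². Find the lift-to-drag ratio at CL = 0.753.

CD = 0.0104 + 0.025 × 0.753² = 0.02458
L/D = CL/CD = 0.753 / 0.02458 = 30.6

L/D = 30.6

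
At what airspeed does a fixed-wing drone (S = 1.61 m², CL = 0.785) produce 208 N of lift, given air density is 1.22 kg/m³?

v = 16.4 m/s

L = ½ρv²S·CL ⇒ v = √(2L/(ρ·S·CL))
v = √(2 × 208 / (1.22 × 1.61 × 0.785)) = √269.8 = 16.4 m/s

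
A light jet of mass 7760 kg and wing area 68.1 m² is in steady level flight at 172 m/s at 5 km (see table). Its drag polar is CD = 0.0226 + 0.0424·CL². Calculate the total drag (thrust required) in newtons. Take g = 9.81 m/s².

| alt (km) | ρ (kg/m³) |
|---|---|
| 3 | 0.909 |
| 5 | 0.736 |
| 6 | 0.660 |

At 5 km, from the table: ρ = 0.736 kg/m³.
Level flight ⇒ L = W = m·g = 7760 × 9.81 = 76126 N.
Dynamic pressure q = 0.5 × 0.736 × 172² = 10890 Pa.
CL = W/(q·S) = 76126 / (10890 × 68.1) = 0.1027.
CD = 0.0226 + 0.0424 × 0.1027² = 0.02305.
D = q·S·CD = 10890 × 68.1 × 0.02305 = 17090 N

D = 17100 N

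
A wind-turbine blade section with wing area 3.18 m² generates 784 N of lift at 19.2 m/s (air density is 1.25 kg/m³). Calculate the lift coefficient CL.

CL = 1.07

From L = ½ρv²S·CL, rearranging gives CL = 2L/(ρv²S).
CL = 2 × 784 / (1.25 × 19.2² × 3.18) = 1.07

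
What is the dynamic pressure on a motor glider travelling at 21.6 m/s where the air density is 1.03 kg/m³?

q = ½ρv² = ½ × 1.03 × 21.6² = 240 Pa

q = 240 Pa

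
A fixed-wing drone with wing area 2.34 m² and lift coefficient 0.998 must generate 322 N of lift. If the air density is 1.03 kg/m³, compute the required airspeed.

v = 16.4 m/s

L = ½ρv²S·CL ⇒ v = √(2L/(ρ·S·CL))
v = √(2 × 322 / (1.03 × 2.34 × 0.998)) = √267.7 = 16.4 m/s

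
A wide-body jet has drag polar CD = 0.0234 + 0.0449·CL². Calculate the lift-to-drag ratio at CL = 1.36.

CD = 0.0234 + 0.0449 × 1.36² = 0.1064
L/D = CL/CD = 1.36 / 0.1064 = 12.8

L/D = 12.8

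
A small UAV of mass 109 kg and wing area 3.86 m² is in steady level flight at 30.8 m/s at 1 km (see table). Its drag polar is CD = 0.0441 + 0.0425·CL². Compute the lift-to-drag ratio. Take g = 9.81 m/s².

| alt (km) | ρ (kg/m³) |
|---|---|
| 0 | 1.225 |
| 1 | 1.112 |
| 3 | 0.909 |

L/D = 9.41

At 1 km, from the table: ρ = 1.112 kg/m³.
Weight W = mg = 109 × 9.81 = 1069.3 N; in level flight L = W.
q = ½ρv² = ½ × 1.112 × 30.8² = 527.4 Pa.
Required CL = L/(qS) = 1069.3/(527.4·3.86) = 0.5252.
CD = 0.0441 + 0.0425 × 0.5252² = 0.05582.
L/D = CL/CD = 0.5252 / 0.05582 = 9.41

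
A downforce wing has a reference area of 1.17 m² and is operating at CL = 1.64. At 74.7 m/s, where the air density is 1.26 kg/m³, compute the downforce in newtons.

Dynamic pressure q = ½ρv² = ½ × 1.26 × 74.7² = 3515 Pa.
L = q·S·CL = 3515 × 1.17 × 1.64 = 6750 N ≈ 6.75 kN

L = 6750 N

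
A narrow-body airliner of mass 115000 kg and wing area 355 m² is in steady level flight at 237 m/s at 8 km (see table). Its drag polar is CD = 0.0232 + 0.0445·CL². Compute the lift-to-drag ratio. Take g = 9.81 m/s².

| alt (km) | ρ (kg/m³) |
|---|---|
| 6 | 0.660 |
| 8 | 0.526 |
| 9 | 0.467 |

L/D = 8.52

At 8 km, from the table: ρ = 0.526 kg/m³.
Weight W = mg = 115000 × 9.81 = 1.1282×10^6 N; in level flight L = W.
Dynamic pressure q = 0.5 × 0.526 × 237² = 14770 Pa.
CL = W/(q·S) = 1.1282×10^6 / (14770 × 355) = 0.2151.
CD = 0.0232 + 0.0445 × 0.2151² = 0.02526.
L/D = CL/CD = 0.2151 / 0.02526 = 8.52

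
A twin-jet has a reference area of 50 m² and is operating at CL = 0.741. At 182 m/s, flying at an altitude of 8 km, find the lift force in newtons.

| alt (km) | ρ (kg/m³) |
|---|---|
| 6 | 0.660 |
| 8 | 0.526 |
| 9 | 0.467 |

At 8 km, from the table: ρ = 0.526 kg/m³.
Dynamic pressure q = ½ρv² = ½ × 0.526 × 182² = 8712 Pa.
L = q·S·CL = 8712 × 50 × 0.741 = 3.23×10^5 N ≈ 323 kN

L = 3.23×10^5 N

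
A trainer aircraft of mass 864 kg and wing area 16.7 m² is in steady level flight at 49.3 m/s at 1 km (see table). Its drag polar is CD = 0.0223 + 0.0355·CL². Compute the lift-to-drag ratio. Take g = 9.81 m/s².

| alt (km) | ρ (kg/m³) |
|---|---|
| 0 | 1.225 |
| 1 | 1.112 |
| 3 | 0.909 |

L/D = 13.8

At 1 km, from the table: ρ = 1.112 kg/m³.
Level flight ⇒ L = W = m·g = 864 × 9.81 = 8475.8 N.
Dynamic pressure q = 0.5 × 1.112 × 49.3² = 1351 Pa.
Required CL = L/(qS) = 8475.8/(1351·16.7) = 0.3756.
CD = 0.0223 + 0.0355 × 0.3756² = 0.02731.
L/D = CL/CD = 0.3756 / 0.02731 = 13.8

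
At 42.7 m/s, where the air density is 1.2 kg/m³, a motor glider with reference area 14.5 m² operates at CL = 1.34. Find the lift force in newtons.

Dynamic pressure q = ½ρv² = ½ × 1.2 × 42.7² = 1094 Pa.
L = q·S·CL = 1094 × 14.5 × 1.34 = 21300 N ≈ 21.3 kN

L = 21300 N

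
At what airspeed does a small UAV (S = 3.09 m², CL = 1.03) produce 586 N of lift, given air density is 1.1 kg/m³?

v = 18.3 m/s

L = ½ρv²S·CL ⇒ v = √(2L/(ρ·S·CL))
v = √(2 × 586 / (1.1 × 3.09 × 1.03)) = √334.8 = 18.3 m/s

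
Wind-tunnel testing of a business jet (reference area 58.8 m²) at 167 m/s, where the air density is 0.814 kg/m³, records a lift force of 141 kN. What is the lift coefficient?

From L = ½ρv²S·CL, rearranging gives CL = 2L/(ρv²S).
CL = 2 × 1.41×10^5 / (0.814 × 167² × 58.8) = 0.211

CL = 0.211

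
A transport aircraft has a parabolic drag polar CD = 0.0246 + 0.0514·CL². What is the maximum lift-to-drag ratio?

(L/D)max = 14.1

For CD = CD0 + K·CL², (L/D)max occurs at CL* = √(CD0/K) and equals 1/(2√(K·CD0)).
(L/D)max = 1/(2√(0.0514 × 0.0246)) = 1/(2 × 0.03556) = 14.1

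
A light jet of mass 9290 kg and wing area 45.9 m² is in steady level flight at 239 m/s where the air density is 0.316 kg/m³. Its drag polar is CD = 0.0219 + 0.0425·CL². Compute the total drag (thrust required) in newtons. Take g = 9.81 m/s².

Level flight ⇒ L = W = m·g = 9290 × 9.81 = 91135 N.
Dynamic pressure q = 0.5 × 0.316 × 239² = 9025 Pa.
CL = W/(q·S) = 91135 / (9025 × 45.9) = 0.22.
CD = 0.0219 + 0.0425 × 0.22² = 0.02396.
D = q·S·CD = 9025 × 45.9 × 0.02396 = 9924 N

D = 9920 N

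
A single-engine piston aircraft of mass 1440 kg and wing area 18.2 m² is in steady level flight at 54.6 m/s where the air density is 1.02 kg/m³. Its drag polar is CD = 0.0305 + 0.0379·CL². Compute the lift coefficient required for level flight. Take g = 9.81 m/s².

Weight W = mg = 1440 × 9.81 = 14126 N; in level flight L = W.
Dynamic pressure q = 0.5 × 1.02 × 54.6² = 1520 Pa.
CL = 2W/(ρv²S) = 2×14126/(1.02×54.6²×18.2) = 0.5105.

CL = 0.511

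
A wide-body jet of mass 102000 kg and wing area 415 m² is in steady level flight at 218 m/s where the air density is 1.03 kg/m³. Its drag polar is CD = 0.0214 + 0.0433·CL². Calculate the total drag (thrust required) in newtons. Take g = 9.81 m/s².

D = 2.22×10^5 N

Weight W = mg = 102000 × 9.81 = 1.0006×10^6 N; in level flight L = W.
q = ½ρv² = ½ × 1.03 × 218² = 24470 Pa.
CL = 2W/(ρv²S) = 2×1.0006×10^6/(1.03×218²×415) = 0.09851.
CD = 0.0214 + 0.0433 × 0.09851² = 0.02182.
D = q·S·CD = 24470 × 415 × 0.02182 = 2.216×10^5 N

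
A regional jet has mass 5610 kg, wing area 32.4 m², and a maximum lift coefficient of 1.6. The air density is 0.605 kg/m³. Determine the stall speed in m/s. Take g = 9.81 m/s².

V_stall = 59.2 m/s

At stall, lift equals weight: L = W = m·g = 5610 × 9.81 = 55030 N.
V_stall = √(2W/(ρ·S·CL,max)) = √(2 × 55030 / (0.605 × 32.4 × 1.6))
V_stall = √3509 = 59.2 m/s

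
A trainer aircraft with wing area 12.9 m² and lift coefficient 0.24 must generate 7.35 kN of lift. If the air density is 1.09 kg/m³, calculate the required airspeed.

L = ½ρv²S·CL ⇒ v = √(2L/(ρ·S·CL))
v = √(2 × 7350 / (1.09 × 12.9 × 0.24)) = √4356 = 66 m/s

v = 66 m/s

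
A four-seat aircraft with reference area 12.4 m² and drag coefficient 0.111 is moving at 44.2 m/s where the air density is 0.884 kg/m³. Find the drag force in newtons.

D = 1190 N

Dynamic pressure q = ½ρv² = ½ × 0.884 × 44.2² = 863.5 Pa.
D = q·S·CD = 863.5 × 12.4 × 0.111 = 1190 N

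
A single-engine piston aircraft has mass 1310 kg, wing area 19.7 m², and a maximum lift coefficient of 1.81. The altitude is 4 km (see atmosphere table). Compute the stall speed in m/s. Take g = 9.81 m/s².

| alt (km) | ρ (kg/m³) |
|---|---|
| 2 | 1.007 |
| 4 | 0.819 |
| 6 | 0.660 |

At 4 km, from the table: ρ = 0.819 kg/m³.
Weight W = mg = 1310 × 9.81 = 12850 N.
V_stall = √(2W/(ρ·S·CL,max)) = √(2 × 12850 / (0.819 × 19.7 × 1.81))
V_stall = √880.1 = 29.7 m/s

V_stall = 29.7 m/s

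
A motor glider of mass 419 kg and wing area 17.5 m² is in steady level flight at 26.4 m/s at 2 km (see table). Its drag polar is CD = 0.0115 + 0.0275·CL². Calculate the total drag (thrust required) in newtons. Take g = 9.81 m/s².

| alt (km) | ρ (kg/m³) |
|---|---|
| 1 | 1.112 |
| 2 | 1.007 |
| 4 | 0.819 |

D = 146 N

At 2 km, from the table: ρ = 1.007 kg/m³.
Level flight ⇒ L = W = m·g = 419 × 9.81 = 4110.4 N.
q = ½ρv² = ½ × 1.007 × 26.4² = 350.9 Pa.
Required CL = L/(qS) = 4110.4/(350.9·17.5) = 0.6693.
CD = 0.0115 + 0.0275 × 0.6693² = 0.02382.
D = q·S·CD = 350.9 × 17.5 × 0.02382 = 146.3 N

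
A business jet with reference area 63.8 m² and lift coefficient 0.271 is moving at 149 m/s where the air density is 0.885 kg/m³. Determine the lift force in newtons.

L = 1.7×10^5 N

L = ½ρv²S·CL = ½ × 0.885 × 149² × 63.8 × 0.271 = 1.7×10^5 N ≈ 170 kN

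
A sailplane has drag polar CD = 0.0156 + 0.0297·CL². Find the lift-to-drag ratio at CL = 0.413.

L/D = 20

CD = 0.0156 + 0.0297 × 0.413² = 0.02067
L/D = CL/CD = 0.413 / 0.02067 = 20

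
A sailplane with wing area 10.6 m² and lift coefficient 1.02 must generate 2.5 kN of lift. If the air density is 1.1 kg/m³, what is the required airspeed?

L = ½ρv²S·CL ⇒ v = √(2L/(ρ·S·CL))
v = √(2 × 2500 / (1.1 × 10.6 × 1.02)) = √420.4 = 20.5 m/s

v = 20.5 m/s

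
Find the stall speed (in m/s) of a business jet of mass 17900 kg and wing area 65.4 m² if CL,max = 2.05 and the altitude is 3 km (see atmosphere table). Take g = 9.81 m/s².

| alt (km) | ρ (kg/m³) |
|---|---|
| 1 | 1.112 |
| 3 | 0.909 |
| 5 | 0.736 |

At 3 km, from the table: ρ = 0.909 kg/m³.
Weight W = mg = 17900 × 9.81 = 1.756×10^5 N.
From L = ½ρV²S·CL,max = W: V_stall = √(2W/(ρSCL,max)) = √(2·1.756×10^5/(0.909·65.4·2.05))
V_stall = √2882 = 53.7 m/s

V_stall = 53.7 m/s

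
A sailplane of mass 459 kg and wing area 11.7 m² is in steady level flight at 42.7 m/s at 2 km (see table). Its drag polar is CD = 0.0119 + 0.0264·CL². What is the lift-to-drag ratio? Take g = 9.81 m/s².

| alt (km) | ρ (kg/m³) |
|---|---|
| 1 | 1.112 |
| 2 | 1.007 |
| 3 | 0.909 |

L/D = 25.3

At 2 km, from the table: ρ = 1.007 kg/m³.
Weight W = mg = 459 × 9.81 = 4502.8 N; in level flight L = W.
q = ½ρv² = ½ × 1.007 × 42.7² = 918 Pa.
Required CL = L/(qS) = 4502.8/(918·11.7) = 0.4192.
CD = 0.0119 + 0.0264 × 0.4192² = 0.01654.
L/D = CL/CD = 0.4192 / 0.01654 = 25.3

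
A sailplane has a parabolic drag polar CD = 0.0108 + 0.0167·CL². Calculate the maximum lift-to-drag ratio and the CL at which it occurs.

(L/D)max = 37.2, at CL = 0.804

For CD = CD0 + K·CL², (L/D)max occurs at CL* = √(CD0/K) and equals 1/(2√(K·CD0)).
(L/D)max = 1/(2√(0.0167 × 0.0108)) = 1/(2 × 0.01343) = 37.2
CL* = √(0.0108/0.0167) = 0.804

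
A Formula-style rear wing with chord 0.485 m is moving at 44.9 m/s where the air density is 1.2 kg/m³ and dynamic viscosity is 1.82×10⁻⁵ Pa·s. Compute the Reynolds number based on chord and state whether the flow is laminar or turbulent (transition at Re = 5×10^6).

Re = ρ·v·c/μ = 1.2 × 44.9 × 0.485 / (1.82×10⁻⁵) = 1.44×10^6
Since 1.44×10^6 < 5×10^6, the flow is laminar.

Re = 1.44×10^6 (laminar)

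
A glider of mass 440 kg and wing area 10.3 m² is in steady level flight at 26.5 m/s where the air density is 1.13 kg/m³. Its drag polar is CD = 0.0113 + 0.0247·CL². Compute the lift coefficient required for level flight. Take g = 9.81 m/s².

CL = 1.06

In steady level flight, lift balances weight: W = mg = 440 × 9.81 = 4316.4 N.
q = ½ρv² = ½ × 1.13 × 26.5² = 396.8 Pa.
CL = 2W/(ρv²S) = 2×4316.4/(1.13×26.5²×10.3) = 1.056.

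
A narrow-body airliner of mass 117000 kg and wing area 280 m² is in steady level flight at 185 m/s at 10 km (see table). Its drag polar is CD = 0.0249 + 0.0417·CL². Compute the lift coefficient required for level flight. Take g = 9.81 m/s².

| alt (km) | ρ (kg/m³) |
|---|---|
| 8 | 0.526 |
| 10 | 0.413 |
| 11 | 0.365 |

CL = 0.58

At 10 km, from the table: ρ = 0.413 kg/m³.
Weight W = mg = 117000 × 9.81 = 1.1478×10^6 N; in level flight L = W.
Dynamic pressure q = 0.5 × 0.413 × 185² = 7067 Pa.
CL = 2W/(ρv²S) = 2×1.1478×10^6/(0.413×185²×280) = 0.58.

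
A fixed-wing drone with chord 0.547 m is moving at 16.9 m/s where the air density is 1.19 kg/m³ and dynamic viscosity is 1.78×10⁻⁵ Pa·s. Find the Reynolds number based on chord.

Re = 6.18×10^5

Re = ρ·v·c/μ = 1.19 × 16.9 × 0.547 / (1.78×10⁻⁵) = 6.18×10^5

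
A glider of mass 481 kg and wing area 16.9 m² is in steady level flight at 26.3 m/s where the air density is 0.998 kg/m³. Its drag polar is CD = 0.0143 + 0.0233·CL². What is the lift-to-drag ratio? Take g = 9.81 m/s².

Weight W = mg = 481 × 9.81 = 4718.6 N; in level flight L = W.
q = ½ρv² = ½ × 0.998 × 26.3² = 345.2 Pa.
CL = 2W/(ρv²S) = 2×4718.6/(0.998×26.3²×16.9) = 0.8089.
CD = 0.0143 + 0.0233 × 0.8089² = 0.02955.
L/D = CL/CD = 0.8089 / 0.02955 = 27.4

L/D = 27.4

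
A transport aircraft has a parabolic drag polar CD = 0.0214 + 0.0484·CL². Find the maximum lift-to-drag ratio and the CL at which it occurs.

(L/D)max = 15.5, at CL = 0.665

For CD = CD0 + K·CL², (L/D)max occurs at CL* = √(CD0/K) and equals 1/(2√(K·CD0)).
(L/D)max = 1/(2√(0.0484 × 0.0214)) = 1/(2 × 0.03218) = 15.5
CL* = √(0.0214/0.0484) = 0.665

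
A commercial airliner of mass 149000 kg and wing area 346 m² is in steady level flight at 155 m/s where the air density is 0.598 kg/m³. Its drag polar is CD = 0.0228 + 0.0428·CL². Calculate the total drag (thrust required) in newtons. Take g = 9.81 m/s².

D = 93500 N

Level flight ⇒ L = W = m·g = 149000 × 9.81 = 1.4617×10^6 N.
q = ½ρv² = ½ × 0.598 × 155² = 7183 Pa.
CL = W/(q·S) = 1.4617×10^6 / (7183 × 346) = 0.5881.
CD = 0.0228 + 0.0428 × 0.5881² = 0.0376.
D = q·S·CD = 7183 × 346 × 0.0376 = 93460 N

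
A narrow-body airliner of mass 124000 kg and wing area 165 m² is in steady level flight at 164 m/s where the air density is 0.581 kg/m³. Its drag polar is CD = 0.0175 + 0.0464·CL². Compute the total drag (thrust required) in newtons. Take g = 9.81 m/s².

D = 75800 N

In steady level flight, lift balances weight: W = mg = 124000 × 9.81 = 1.2164×10^6 N.
q = ½ρv² = ½ × 0.581 × 164² = 7813 Pa.
CL = 2W/(ρv²S) = 2×1.2164×10^6/(0.581×164²×165) = 0.9436.
CD = 0.0175 + 0.0464 × 0.9436² = 0.05881.
D = q·S·CD = 7813 × 165 × 0.05881 = 75820 N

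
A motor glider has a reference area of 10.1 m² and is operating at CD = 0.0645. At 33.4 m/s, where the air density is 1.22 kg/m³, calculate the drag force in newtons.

Dynamic pressure q = ½ρv² = ½ × 1.22 × 33.4² = 680.5 Pa.
D = q·S·CD = 680.5 × 10.1 × 0.0645 = 443 N

D = 443 N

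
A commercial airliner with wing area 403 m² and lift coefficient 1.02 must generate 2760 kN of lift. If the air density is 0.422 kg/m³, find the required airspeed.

v = 178 m/s

L = ½ρv²S·CL ⇒ v = √(2L/(ρ·S·CL))
v = √(2 × 2.76×10^6 / (0.422 × 403 × 1.02)) = √31820 = 178 m/s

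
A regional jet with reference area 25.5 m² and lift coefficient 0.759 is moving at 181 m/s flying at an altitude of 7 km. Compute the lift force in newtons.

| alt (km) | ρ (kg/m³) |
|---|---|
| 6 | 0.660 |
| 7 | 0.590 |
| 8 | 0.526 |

L = 1.87×10^5 N

At 7 km, from the table: ρ = 0.590 kg/m³.
Dynamic pressure q = ½ρv² = ½ × 0.59 × 181² = 9664 Pa.
L = q·S·CL = 9664 × 25.5 × 0.759 = 1.87×10^5 N ≈ 187 kN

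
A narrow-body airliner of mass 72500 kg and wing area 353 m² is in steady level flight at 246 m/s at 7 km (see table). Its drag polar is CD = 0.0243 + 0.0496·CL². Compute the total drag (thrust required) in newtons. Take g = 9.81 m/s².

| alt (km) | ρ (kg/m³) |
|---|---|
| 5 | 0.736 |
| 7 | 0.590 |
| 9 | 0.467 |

At 7 km, from the table: ρ = 0.590 kg/m³.
Weight W = mg = 72500 × 9.81 = 7.1122×10^5 N; in level flight L = W.
q = ½ρv² = ½ × 0.59 × 246² = 17850 Pa.
Required CL = L/(qS) = 7.1122×10^5/(17850·353) = 0.1129.
CD = 0.0243 + 0.0496 × 0.1129² = 0.02493.
D = q·S·CD = 17850 × 353 × 0.02493 = 1.571×10^5 N

D = 1.57×10^5 N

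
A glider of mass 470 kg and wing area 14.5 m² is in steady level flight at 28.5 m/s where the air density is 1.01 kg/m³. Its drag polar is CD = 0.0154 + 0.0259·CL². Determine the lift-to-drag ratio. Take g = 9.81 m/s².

Weight W = mg = 470 × 9.81 = 4610.7 N; in level flight L = W.
Dynamic pressure q = 0.5 × 1.01 × 28.5² = 410.2 Pa.
CL = 2W/(ρv²S) = 2×4610.7/(1.01×28.5²×14.5) = 0.7752.
CD = 0.0154 + 0.0259 × 0.7752² = 0.03096.
L/D = CL/CD = 0.7752 / 0.03096 = 25

L/D = 25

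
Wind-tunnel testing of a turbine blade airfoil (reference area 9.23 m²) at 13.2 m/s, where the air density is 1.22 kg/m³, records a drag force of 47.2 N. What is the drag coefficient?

From D = ½ρv²S·CD, rearranging gives CD = 2D/(ρv²S).
CD = 2 × 47.2 / (1.22 × 13.2² × 9.23) = 0.0481

CD = 0.0481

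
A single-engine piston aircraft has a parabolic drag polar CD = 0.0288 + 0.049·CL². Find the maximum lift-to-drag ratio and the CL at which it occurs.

For CD = CD0 + K·CL², (L/D)max occurs at CL* = √(CD0/K) and equals 1/(2√(K·CD0)).
(L/D)max = 1/(2√(0.049 × 0.0288)) = 1/(2 × 0.03757) = 13.3
CL* = √(0.0288/0.049) = 0.767

(L/D)max = 13.3, at CL = 0.767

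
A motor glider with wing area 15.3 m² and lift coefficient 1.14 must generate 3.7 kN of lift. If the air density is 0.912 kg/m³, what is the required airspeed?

L = ½ρv²S·CL ⇒ v = √(2L/(ρ·S·CL))
v = √(2 × 3700 / (0.912 × 15.3 × 1.14)) = √465.2 = 21.6 m/s

v = 21.6 m/s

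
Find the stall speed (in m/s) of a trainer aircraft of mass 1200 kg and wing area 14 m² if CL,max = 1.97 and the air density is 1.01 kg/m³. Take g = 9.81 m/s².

V_stall = 29.1 m/s

Weight W = mg = 1200 × 9.81 = 11770 N.
From L = ½ρV²S·CL,max = W: V_stall = √(2W/(ρSCL,max)) = √(2·11770/(1.01·14·1.97))
V_stall = √845.2 = 29.1 m/s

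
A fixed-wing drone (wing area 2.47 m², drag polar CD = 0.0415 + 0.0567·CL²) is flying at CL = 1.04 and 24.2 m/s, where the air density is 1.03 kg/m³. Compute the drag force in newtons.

CD = 0.0415 + 0.0567 × 1.04² = 0.1028
D = ½ρv²S·CD = ½ × 1.03 × 24.2² × 2.47 × 0.1028 = 76.6 N

D = 76.6 N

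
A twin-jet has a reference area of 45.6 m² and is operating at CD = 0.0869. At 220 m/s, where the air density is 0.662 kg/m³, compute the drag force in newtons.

Dynamic pressure q = ½ρv² = ½ × 0.662 × 220² = 16020 Pa.
D = q·S·CD = 16020 × 45.6 × 0.0869 = 63500 N ≈ 63.5 kN

D = 63500 N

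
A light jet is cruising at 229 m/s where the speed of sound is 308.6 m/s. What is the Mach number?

M = v/a = 229 / 308.6 = 0.742

M = 0.742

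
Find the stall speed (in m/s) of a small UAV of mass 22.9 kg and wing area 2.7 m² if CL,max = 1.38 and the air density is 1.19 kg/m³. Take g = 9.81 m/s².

Weight W = mg = 22.9 × 9.81 = 224.6 N.
V_stall = √(2W/(ρ·S·CL,max)) = √(2 × 224.6 / (1.19 × 2.7 × 1.38))
V_stall = √101.3 = 10.1 m/s

V_stall = 10.1 m/s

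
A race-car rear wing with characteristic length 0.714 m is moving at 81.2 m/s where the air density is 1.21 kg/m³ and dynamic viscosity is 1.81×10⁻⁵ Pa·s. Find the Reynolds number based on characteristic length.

Re = ρ·v·c/μ = 1.21 × 81.2 × 0.714 / (1.81×10⁻⁵) = 3.88×10^6

Re = 3.88×10^6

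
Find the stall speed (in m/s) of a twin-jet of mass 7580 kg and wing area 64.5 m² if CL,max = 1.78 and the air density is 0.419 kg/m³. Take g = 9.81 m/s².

Stall occurs when L = W at CL,max. W = mg = 7580 × 9.81 = 74360 N.
From L = ½ρV²S·CL,max = W: V_stall = √(2W/(ρSCL,max)) = √(2·74360/(0.419·64.5·1.78))
V_stall = √3092 = 55.6 m/s

V_stall = 55.6 m/s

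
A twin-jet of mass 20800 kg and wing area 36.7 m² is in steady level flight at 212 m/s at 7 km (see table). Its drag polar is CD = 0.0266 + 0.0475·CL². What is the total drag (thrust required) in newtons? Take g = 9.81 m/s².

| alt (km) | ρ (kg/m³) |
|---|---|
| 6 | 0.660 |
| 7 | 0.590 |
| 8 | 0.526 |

D = 17000 N

At 7 km, from the table: ρ = 0.590 kg/m³.
Weight W = mg = 20800 × 9.81 = 2.0405×10^5 N; in level flight L = W.
q = ½ρv² = ½ × 0.59 × 212² = 13260 Pa.
CL = 2W/(ρv²S) = 2×2.0405×10^5/(0.59×212²×36.7) = 0.4193.
CD = 0.0266 + 0.0475 × 0.4193² = 0.03495.
D = q·S·CD = 13260 × 36.7 × 0.03495 = 17010 N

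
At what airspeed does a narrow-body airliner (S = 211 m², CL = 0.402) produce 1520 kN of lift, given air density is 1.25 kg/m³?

v = 169 m/s

L = ½ρv²S·CL ⇒ v = √(2L/(ρ·S·CL))
v = √(2 × 1.52×10^6 / (1.25 × 211 × 0.402)) = √28670 = 169 m/s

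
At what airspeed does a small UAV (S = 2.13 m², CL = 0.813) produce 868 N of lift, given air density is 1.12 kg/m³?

L = ½ρv²S·CL ⇒ v = √(2L/(ρ·S·CL))
v = √(2 × 868 / (1.12 × 2.13 × 0.813)) = √895.1 = 29.9 m/s

v = 29.9 m/s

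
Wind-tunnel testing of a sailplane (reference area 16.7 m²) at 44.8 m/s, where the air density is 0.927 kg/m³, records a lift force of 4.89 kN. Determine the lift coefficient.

CL = 0.315

From L = ½ρv²S·CL, rearranging gives CL = 2L/(ρv²S).
CL = 2 × 4890 / (0.927 × 44.8² × 16.7) = 0.315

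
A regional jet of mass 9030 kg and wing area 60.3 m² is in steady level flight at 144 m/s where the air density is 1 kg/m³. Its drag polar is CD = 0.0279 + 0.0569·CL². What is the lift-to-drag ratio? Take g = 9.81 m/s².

In steady level flight, lift balances weight: W = mg = 9030 × 9.81 = 88584 N.
q = ½ρv² = ½ × 1 × 144² = 10370 Pa.
CL = W/(q·S) = 88584 / (10370 × 60.3) = 0.1417.
CD = 0.0279 + 0.0569 × 0.1417² = 0.02904.
L/D = CL/CD = 0.1417 / 0.02904 = 4.88

L/D = 4.88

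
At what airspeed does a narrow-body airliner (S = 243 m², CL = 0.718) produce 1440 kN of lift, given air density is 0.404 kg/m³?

L = ½ρv²S·CL ⇒ v = √(2L/(ρ·S·CL))
v = √(2 × 1.44×10^6 / (0.404 × 243 × 0.718)) = √40860 = 202 m/s

v = 202 m/s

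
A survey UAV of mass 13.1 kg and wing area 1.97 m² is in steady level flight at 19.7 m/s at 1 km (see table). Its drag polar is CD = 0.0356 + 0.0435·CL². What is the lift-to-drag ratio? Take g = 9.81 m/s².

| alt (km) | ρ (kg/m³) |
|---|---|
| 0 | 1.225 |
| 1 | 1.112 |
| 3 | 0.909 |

At 1 km, from the table: ρ = 1.112 kg/m³.
In steady level flight, lift balances weight: W = mg = 13.1 × 9.81 = 128.51 N.
Dynamic pressure q = 0.5 × 1.112 × 19.7² = 215.8 Pa.
CL = W/(q·S) = 128.51 / (215.8 × 1.97) = 0.3023.
CD = 0.0356 + 0.0435 × 0.3023² = 0.03958.
L/D = CL/CD = 0.3023 / 0.03958 = 7.64

L/D = 7.64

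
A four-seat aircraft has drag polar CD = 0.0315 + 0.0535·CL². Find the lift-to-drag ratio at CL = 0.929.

L/D = 12

CD = 0.0315 + 0.0535 × 0.929² = 0.07767
L/D = CL/CD = 0.929 / 0.07767 = 12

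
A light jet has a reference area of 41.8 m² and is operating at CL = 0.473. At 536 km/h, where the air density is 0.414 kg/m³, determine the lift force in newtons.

Convert speed: v = 536 km/h ÷ 3.6 = 148.9 m/s.
Dynamic pressure q = ½ρv² = ½ × 0.414 × 148.9² = 4589 Pa.
L = q·S·CL = 4589 × 41.8 × 0.473 = 90700 N ≈ 90.7 kN

L = 90700 N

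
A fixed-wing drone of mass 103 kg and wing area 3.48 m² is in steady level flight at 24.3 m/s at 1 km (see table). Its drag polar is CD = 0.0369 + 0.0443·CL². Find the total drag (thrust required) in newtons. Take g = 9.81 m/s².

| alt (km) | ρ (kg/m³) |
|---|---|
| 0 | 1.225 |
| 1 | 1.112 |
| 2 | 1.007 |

D = 81.7 N

At 1 km, from the table: ρ = 1.112 kg/m³.
In steady level flight, lift balances weight: W = mg = 103 × 9.81 = 1010.4 N.
q = ½ρv² = ½ × 1.112 × 24.3² = 328.3 Pa.
Required CL = L/(qS) = 1010.4/(328.3·3.48) = 0.8844.
CD = 0.0369 + 0.0443 × 0.8844² = 0.07155.
D = q·S·CD = 328.3 × 3.48 × 0.07155 = 81.75 N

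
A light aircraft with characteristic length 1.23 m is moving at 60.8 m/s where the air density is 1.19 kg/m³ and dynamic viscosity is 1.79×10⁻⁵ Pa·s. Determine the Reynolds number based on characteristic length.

Re = 4.97×10^6

Re = ρ·v·c/μ = 1.19 × 60.8 × 1.23 / (1.79×10⁻⁵) = 4.97×10^6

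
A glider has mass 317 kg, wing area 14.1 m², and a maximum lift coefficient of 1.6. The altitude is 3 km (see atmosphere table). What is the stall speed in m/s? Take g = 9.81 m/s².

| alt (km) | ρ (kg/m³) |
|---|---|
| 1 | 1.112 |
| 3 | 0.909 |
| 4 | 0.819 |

V_stall = 17.4 m/s

At 3 km, from the table: ρ = 0.909 kg/m³.
Stall occurs when L = W at CL,max. W = mg = 317 × 9.81 = 3110 N.
From L = ½ρV²S·CL,max = W: V_stall = √(2W/(ρSCL,max)) = √(2·3110/(0.909·14.1·1.6))
V_stall = √303.3 = 17.4 m/s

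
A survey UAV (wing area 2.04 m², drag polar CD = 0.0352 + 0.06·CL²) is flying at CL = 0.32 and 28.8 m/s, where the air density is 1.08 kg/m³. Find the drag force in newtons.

D = 37.8 N

CD = 0.0352 + 0.06 × 0.32² = 0.04134
D = ½ρv²S·CD = ½ × 1.08 × 28.8² × 2.04 × 0.04134 = 37.8 N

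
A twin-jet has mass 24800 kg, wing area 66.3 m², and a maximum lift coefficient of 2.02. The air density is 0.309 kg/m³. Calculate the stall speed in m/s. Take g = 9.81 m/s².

Weight W = mg = 24800 × 9.81 = 2.433×10^5 N.
V_stall = √(2W/(ρ·S·CL,max)) = √(2 × 2.433×10^5 / (0.309 × 66.3 × 2.02))
V_stall = √11760 = 108 m/s

V_stall = 108 m/s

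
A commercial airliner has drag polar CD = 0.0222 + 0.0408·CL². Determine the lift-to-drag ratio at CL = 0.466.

L/D = 15

CD = 0.0222 + 0.0408 × 0.466² = 0.03106
L/D = CL/CD = 0.466 / 0.03106 = 15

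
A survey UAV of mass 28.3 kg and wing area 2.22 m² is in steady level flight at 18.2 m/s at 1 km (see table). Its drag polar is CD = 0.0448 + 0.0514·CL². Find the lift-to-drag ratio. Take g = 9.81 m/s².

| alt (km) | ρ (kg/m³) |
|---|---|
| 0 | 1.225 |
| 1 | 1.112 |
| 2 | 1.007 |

At 1 km, from the table: ρ = 1.112 kg/m³.
In steady level flight, lift balances weight: W = mg = 28.3 × 9.81 = 277.62 N.
q = ½ρv² = ½ × 1.112 × 18.2² = 184.2 Pa.
CL = W/(q·S) = 277.62 / (184.2 × 2.22) = 0.679.
CD = 0.0448 + 0.0514 × 0.679² = 0.0685.
L/D = CL/CD = 0.679 / 0.0685 = 9.91

L/D = 9.91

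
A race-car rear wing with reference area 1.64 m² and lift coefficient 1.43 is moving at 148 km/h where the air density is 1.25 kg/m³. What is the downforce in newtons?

L = 2480 N

Convert speed: v = 148 km/h ÷ 3.6 = 41.11 m/s.
Dynamic pressure q = ½ρv² = ½ × 1.25 × 41.11² = 1056 Pa.
L = q·S·CL = 1056 × 1.64 × 1.43 = 2480 N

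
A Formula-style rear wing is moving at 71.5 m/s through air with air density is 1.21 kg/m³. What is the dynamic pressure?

q = ½ρv² = ½ × 1.21 × 71.5² = 3090 Pa

q = 3090 Pa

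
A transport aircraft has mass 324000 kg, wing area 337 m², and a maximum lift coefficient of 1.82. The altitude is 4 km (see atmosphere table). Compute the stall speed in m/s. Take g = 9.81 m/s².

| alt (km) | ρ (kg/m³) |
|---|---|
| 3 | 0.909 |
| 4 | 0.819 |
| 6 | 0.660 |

V_stall = 112 m/s

At 4 km, from the table: ρ = 0.819 kg/m³.
Weight W = mg = 324000 × 9.81 = 3.178×10^6 N.
V_stall = √(2W/(ρ·S·CL,max)) = √(2 × 3.178×10^6 / (0.819 × 337 × 1.82))
V_stall = √12650 = 112 m/s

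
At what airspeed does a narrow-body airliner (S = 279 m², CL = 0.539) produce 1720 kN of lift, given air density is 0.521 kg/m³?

L = ½ρv²S·CL ⇒ v = √(2L/(ρ·S·CL))
v = √(2 × 1.72×10^6 / (0.521 × 279 × 0.539)) = √43910 = 210 m/s

v = 210 m/s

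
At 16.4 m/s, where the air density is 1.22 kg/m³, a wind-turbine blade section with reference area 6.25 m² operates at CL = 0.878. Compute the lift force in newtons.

L = 900 N

L = ½ρv²S·CL = ½ × 1.22 × 16.4² × 6.25 × 0.878 = 900 N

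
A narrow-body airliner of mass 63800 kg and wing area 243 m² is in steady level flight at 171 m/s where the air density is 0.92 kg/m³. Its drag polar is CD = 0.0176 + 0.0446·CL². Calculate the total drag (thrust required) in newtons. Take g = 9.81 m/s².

In steady level flight, lift balances weight: W = mg = 63800 × 9.81 = 6.2588×10^5 N.
q = ½ρv² = ½ × 0.92 × 171² = 13450 Pa.
CL = W/(q·S) = 6.2588×10^5 / (13450 × 243) = 0.1915.
CD = 0.0176 + 0.0446 × 0.1915² = 0.01924.
D = q·S·CD = 13450 × 243 × 0.01924 = 62870 N

D = 62900 N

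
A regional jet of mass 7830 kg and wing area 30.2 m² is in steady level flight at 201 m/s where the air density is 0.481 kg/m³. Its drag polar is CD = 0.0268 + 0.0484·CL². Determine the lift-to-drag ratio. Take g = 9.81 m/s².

L/D = 8.69

Level flight ⇒ L = W = m·g = 7830 × 9.81 = 76812 N.
q = ½ρv² = ½ × 0.481 × 201² = 9716 Pa.
Required CL = L/(qS) = 76812/(9716·30.2) = 0.2618.
CD = 0.0268 + 0.0484 × 0.2618² = 0.03012.
L/D = CL/CD = 0.2618 / 0.03012 = 8.69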